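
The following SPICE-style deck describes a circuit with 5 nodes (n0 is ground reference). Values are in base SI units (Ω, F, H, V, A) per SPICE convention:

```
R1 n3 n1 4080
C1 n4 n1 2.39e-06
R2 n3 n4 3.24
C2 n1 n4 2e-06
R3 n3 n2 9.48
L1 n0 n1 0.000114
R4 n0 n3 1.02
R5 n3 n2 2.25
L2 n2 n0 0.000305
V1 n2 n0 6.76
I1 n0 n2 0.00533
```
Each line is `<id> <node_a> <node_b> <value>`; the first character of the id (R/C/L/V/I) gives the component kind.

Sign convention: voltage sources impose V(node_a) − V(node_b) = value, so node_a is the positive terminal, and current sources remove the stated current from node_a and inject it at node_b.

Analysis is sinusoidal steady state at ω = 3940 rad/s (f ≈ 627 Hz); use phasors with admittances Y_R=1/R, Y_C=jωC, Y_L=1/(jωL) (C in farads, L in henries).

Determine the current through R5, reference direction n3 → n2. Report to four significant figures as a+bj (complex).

Apply KCL at each of the 4 non-ground nodes and solve the resulting linear system.
Node n1: branches {R1, C1, C2, L1} → V_1 = -0.01893+0.001556j
Node n2: branches {R3, R5, L2, V1, I1} → V_2 = 6.760+0.000j
Node n3: branches {R1, R2, R3, R4, R5} → V_3 = 2.427-0.02754j
Node n4: branches {C1, R2, C2} → V_4 = 2.418-0.1641j
Source currents: i(V1)=-2.378+5.610j

-1.926-0.01224j A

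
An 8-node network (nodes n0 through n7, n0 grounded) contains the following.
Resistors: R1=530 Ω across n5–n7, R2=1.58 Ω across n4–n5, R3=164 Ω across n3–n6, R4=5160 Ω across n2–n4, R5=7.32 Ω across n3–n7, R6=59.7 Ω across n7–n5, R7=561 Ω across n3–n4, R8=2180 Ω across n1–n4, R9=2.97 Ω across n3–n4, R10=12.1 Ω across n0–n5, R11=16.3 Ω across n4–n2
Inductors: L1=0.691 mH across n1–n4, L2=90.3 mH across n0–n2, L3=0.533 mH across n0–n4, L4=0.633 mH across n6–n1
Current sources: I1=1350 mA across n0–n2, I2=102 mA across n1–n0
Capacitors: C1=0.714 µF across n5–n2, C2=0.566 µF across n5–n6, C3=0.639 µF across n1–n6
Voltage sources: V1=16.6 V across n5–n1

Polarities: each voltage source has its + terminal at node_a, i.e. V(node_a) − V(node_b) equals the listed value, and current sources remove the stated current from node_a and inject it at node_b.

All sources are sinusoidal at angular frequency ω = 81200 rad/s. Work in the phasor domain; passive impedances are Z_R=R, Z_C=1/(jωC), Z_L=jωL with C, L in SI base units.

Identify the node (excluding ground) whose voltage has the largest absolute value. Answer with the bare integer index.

2

Apply KCL at each of the 7 non-ground nodes and solve the resulting linear system.
Node n1: branches {L1, C3, I2, R8, L4, V1} → V_1 = -2.637+4.182j
Node n2: branches {I1, C1, R4, L2, R11} → V_2 = 26.03-7.201j
Node n3: branches {R3, R5, R7, R9} → V_3 = 14.64+4.105j
Node n4: branches {L1, R2, R4, R7, R8, L3, R9, R11} → V_4 = 14.80+4.111j
Node n5: branches {R1, R2, C1, C2, R6, R10, V1} → V_5 = 13.96+4.182j
Node n6: branches {C2, R3, C3, L4} → V_6 = 7.135+3.599j
Node n7: branches {R1, R5, R6} → V_7 = 14.56+4.115j
Source currents: i(V1)=0.07634-0.006032j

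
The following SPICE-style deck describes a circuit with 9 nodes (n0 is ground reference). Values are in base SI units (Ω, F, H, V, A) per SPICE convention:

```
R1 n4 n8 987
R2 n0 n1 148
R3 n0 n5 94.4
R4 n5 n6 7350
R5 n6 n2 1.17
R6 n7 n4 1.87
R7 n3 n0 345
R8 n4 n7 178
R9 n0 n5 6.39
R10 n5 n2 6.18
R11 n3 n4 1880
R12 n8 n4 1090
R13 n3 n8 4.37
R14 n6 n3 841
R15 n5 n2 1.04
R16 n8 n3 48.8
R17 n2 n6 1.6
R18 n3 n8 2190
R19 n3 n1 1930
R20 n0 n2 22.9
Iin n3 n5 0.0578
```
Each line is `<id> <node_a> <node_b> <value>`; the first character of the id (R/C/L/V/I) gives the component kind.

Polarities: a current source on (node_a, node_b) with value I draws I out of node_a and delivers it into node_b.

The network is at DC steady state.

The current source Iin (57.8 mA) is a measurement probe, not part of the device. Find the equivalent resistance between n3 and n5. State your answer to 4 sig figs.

Apply KCL at each of the 8 non-ground nodes and solve the resulting linear system.
Node n1: branches {R2, R19} → V_1 = -0.8978
Node n2: branches {R5, R10, R15, R17, R20} → V_2 = 0.1857
Node n3: branches {R7, R11, R13, R14, R16, R18, R19, Iin} → V_3 = -12.61
Node n4: branches {R1, R6, R8, R11, R12} → V_4 = -12.61
Node n5: branches {R3, R4, R9, R10, R15, Iin} → V_5 = 0.2064
Node n6: branches {R4, R5, R14, R17} → V_6 = 0.1754
Node n7: branches {R6, R8} → V_7 = -12.61
Node n8: branches {R1, R12, R13, R16, R18} → V_8 = -12.61

R_eq = 221.7 Ω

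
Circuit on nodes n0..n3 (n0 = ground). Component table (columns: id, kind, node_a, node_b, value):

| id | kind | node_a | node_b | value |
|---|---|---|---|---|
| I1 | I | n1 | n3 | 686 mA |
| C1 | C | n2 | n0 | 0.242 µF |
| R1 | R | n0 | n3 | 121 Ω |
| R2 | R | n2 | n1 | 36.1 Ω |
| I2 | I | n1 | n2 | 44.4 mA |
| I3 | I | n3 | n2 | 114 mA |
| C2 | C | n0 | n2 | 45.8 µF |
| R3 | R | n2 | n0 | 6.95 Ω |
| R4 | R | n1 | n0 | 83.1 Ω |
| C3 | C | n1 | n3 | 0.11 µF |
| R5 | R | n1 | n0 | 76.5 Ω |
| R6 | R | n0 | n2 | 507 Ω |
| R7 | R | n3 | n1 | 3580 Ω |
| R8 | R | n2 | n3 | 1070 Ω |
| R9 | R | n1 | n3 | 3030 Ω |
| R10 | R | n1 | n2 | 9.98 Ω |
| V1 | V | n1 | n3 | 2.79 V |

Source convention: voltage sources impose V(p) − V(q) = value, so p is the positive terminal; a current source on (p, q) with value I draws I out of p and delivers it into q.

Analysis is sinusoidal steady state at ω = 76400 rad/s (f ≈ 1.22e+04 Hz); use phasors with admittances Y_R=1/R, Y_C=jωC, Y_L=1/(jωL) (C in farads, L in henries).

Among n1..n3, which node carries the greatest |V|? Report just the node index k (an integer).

3

Element admittances at ω=76400 rad/s:
  I1: injects 0.686 A into n3 (from n1)
  Y(C1) = 0.000+0.01849j S between n2,n0
  Y(R1) = 0.008264+0.000j S between n0,n3
  Y(R2) = 0.02770+0.000j S between n2,n1
  I2: injects 0.0444 A into n2 (from n1)
  I3: injects 0.114 A into n2 (from n3)
  Y(C2) = 0.000+3.499j S between n0,n2
  Y(R3) = 0.1439+0.000j S between n2,n0
  Y(R4) = 0.01203+0.000j S between n1,n0
  Y(C3) = 0.000+0.008404j S between n1,n3
  Y(R5) = 0.01307+0.000j S between n1,n0
  Y(R6) = 0.001972+0.000j S between n0,n2
  Y(R7) = 0.0002793+0.000j S between n3,n1
  Y(R8) = 0.0009346+0.000j S between n2,n3
  Y(R9) = 0.0003300+0.000j S between n1,n3
  Y(R10) = 0.1002+0.000j S between n1,n2
  V1: constraint V(n1)−V(n3) = 2.79
Assemble and solve the 4×4 MNA system:
  V(n1)=-0.8178-0.01135j  V(n2)=0.0006999-0.01428j  V(n3)=-3.608-0.01135j
  i(V1)=-0.6069-0.02354j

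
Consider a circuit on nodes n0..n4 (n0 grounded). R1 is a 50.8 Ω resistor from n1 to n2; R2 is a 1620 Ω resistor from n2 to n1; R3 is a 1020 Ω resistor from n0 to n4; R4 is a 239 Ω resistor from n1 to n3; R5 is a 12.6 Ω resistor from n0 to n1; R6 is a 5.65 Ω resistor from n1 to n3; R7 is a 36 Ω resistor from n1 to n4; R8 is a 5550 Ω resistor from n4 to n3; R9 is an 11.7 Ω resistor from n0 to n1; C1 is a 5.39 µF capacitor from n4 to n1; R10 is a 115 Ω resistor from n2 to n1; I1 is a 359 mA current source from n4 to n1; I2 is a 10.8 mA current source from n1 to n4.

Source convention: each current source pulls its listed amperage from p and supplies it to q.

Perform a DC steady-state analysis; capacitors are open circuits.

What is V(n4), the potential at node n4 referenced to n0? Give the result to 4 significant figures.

-11.96 V

Apply KCL at each of the 4 non-ground nodes and solve the resulting linear system.
Node n1: branches {R1, R2, R4, R5, R6, R7, R9, C1, R10, I1, I2} → V_1 = 0.07116
Node n2: branches {R1, R2, R10} → V_2 = 0.07116
Node n3: branches {R4, R6, R8} → V_3 = 0.05920
Node n4: branches {R3, R7, R8, C1, I1, I2} → V_4 = -11.96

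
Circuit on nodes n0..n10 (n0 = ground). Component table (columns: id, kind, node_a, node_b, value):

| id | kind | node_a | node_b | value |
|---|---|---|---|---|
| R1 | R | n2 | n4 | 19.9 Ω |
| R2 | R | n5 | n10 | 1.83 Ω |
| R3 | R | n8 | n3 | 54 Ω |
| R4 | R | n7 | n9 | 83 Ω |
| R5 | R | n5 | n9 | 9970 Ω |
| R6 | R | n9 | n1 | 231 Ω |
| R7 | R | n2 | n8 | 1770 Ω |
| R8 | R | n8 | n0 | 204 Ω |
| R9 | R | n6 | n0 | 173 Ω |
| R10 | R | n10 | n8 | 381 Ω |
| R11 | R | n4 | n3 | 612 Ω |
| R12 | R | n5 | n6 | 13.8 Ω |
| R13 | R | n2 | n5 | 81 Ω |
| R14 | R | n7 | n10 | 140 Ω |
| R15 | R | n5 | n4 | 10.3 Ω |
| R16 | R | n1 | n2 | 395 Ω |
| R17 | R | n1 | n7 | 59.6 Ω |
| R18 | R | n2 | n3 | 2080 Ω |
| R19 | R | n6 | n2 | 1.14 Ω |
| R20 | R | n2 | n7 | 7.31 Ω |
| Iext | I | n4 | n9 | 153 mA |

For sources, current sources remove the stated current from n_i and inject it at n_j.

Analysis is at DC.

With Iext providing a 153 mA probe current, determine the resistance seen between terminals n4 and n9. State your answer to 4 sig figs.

R_eq = 79.87 Ω

Apply KCL at each of the 10 non-ground nodes and solve the resulting linear system.
Node n1: branches {R6, R16, R17} → V_1 = 2.937
Node n2: branches {R1, R7, R13, R16, R18, R19, R20} → V_2 = 0.2906
Node n3: branches {R3, R11, R18} → V_3 = -0.3359
Node n4: branches {R1, R11, R15, Iext} → V_4 = -1.242
Node n5: branches {R2, R5, R12, R13, R15} → V_5 = -0.4752
Node n6: branches {R9, R12, R19} → V_6 = 0.2308
Node n7: branches {R4, R14, R17, R20} → V_7 = 1.262
Node n8: branches {R3, R7, R8, R10} → V_8 = -0.2721
Node n9: branches {R4, R5, R6, Iext} → V_9 = 10.98
Node n10: branches {R2, R10, R14} → V_10 = -0.4520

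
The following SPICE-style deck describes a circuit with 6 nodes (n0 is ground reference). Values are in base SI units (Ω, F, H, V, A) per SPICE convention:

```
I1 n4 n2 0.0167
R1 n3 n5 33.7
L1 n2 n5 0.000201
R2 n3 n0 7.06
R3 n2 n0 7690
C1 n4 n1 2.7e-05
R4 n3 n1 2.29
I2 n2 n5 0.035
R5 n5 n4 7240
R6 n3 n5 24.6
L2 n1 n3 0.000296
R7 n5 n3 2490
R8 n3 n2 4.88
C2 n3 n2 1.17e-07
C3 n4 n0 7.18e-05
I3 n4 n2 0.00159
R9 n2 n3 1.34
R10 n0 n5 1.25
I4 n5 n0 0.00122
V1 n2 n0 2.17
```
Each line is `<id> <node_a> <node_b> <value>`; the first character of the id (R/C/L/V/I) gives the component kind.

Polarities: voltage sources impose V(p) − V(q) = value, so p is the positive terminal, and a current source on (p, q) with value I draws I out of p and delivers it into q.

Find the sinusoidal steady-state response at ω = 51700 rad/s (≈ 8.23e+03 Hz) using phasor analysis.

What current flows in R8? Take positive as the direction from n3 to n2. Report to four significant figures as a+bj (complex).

-0.1764-0.02154j A

Element admittances at ω=51700 rad/s:
  I1: injects 0.0167 A into n2 (from n4)
  Y(R1) = 0.02967+0.000j S between n3,n5
  Y(L1) = 0.000-0.09623j S between n2,n5
  Y(R2) = 0.1416+0.000j S between n3,n0
  Y(R3) = 0.0001300+0.000j S between n2,n0
  Y(C1) = 0.000+1.396j S between n4,n1
  Y(R4) = 0.4367+0.000j S between n3,n1
  I2: injects 0.035 A into n5 (from n2)
  Y(R5) = 0.0001381+0.000j S between n5,n4
  Y(R6) = 0.04065+0.000j S between n3,n5
  Y(L2) = 0.000-0.06535j S between n1,n3
  Y(R7) = 0.0004016+0.000j S between n5,n3
  Y(R8) = 0.2049+0.000j S between n3,n2
  Y(C2) = 0.000+0.006049j S between n3,n2
  Y(C3) = 0.000+3.712j S between n4,n0
  I3: injects 0.00159 A into n2 (from n4)
  Y(R9) = 0.7463+0.000j S between n2,n3
  Y(R10) = 0.8000+0.000j S between n0,n5
  I4: injects 0.00122 A into n0 (from n5)
  V1: constraint V(n2)−V(n0) = 2.17
Assemble and solve the 6×6 MNA system:
  V(n1)=0.1097-0.5394j  V(n2)=2.170+0.000j  V(n3)=1.309-0.1051j  V(n4)=0.02997-0.1438j  V(n5)=0.1705-0.2295j
  i(V1)=-0.8572+0.08724j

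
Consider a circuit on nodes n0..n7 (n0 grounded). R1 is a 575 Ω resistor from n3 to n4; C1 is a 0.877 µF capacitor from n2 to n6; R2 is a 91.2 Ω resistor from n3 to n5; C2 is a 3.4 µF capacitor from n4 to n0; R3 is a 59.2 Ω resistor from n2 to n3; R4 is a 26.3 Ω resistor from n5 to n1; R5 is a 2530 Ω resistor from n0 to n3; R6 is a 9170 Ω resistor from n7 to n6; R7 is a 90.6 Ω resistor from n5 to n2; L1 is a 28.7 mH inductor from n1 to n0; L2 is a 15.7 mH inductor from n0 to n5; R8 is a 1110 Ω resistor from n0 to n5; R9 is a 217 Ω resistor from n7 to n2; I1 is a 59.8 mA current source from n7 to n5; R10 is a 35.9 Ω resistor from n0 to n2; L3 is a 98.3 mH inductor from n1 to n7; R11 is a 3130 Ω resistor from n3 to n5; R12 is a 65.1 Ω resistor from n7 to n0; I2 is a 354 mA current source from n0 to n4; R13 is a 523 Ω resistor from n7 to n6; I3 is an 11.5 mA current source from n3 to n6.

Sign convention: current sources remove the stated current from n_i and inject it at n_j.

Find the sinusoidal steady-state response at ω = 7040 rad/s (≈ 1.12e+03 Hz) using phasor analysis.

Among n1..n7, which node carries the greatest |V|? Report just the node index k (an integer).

MNA unknowns: 7 node voltages V₁..V_7
R1: Y=0.001739+0.000j on G[3,4]
C1: Y=0.000+0.006174j on G[2,6]
R2: Y=0.01096+0.000j on G[3,5]
C2: Y=0.000+0.02394j on G[4,0]
R3: Y=0.01689+0.000j on G[2,3]
R4: Y=0.03802+0.000j on G[5,1]
R5: Y=0.0003953+0.000j on G[0,3]
R6: Y=0.0001091+0.000j on G[7,6]
R7: Y=0.01104+0.000j on G[5,2]
L1: Y=0.000-0.004949j on G[1,0]
L2: Y=0.000-0.009047j on G[0,5]
R8: Y=0.0009009+0.000j on G[0,5]
R9: Y=0.004608+0.000j on G[7,2]
I1: z[7]−=0.0598, z[5]+=0.0598
R10: Y=0.02786+0.000j on G[0,2]
L3: Y=0.000-0.001445j on G[1,7]
R11: Y=0.0003195+0.000j on G[3,5]
R12: Y=0.01536+0.000j on G[7,0]
I2: z[0]−=0.354, z[4]+=0.354
R13: Y=0.001912+0.000j on G[7,6]
I3: z[3]−=0.0115, z[6]+=0.0115
solve → V1=1.758+1.827j, V2=0.4867+0.1968j, V3=0.7256-0.2016j, V4=1.058-14.77j, V5=2.077+1.439j, V6=0.6104-0.6732j, V7=-2.422-0.2953j

4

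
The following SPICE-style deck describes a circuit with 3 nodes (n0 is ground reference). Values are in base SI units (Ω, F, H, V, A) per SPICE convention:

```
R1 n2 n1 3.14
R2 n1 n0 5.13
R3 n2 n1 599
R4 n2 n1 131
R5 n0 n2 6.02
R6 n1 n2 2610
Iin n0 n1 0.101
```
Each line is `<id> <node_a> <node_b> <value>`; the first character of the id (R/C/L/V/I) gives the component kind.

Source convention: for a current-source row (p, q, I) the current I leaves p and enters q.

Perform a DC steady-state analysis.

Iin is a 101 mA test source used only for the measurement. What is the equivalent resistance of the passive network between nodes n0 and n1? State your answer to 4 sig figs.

Apply KCL at each of the 2 non-ground nodes and solve the resulting linear system.
Node n1: branches {R1, R2, R3, R4, R6, Iin} → V_1 = 0.3309
Node n2: branches {R1, R3, R4, R5, R6} → V_2 = 0.2197

R_eq = 3.276 Ω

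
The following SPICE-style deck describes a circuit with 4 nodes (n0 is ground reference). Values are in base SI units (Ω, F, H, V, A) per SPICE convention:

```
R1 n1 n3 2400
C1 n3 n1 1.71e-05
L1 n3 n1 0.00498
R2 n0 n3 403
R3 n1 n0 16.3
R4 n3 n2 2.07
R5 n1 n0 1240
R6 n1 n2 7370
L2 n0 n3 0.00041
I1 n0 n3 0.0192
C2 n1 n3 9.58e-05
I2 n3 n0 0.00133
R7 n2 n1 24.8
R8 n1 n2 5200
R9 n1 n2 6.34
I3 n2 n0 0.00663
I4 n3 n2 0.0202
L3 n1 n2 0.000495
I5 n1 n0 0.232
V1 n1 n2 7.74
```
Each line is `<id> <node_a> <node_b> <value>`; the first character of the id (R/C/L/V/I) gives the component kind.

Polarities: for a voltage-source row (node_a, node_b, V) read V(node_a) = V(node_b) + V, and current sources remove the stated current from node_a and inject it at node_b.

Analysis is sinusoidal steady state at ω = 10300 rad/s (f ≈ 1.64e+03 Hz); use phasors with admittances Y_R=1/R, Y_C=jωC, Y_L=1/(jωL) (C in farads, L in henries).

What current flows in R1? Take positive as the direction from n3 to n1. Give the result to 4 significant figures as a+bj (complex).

Element admittances at ω=10300 rad/s:
  Y(R1) = 0.0004167+0.000j S between n1,n3
  Y(C1) = 0.000+0.1761j S between n3,n1
  Y(L1) = 0.000-0.01950j S between n3,n1
  Y(R2) = 0.002481+0.000j S between n0,n3
  Y(R3) = 0.06135+0.000j S between n1,n0
  Y(R4) = 0.4831+0.000j S between n3,n2
  Y(R5) = 0.0008065+0.000j S between n1,n0
  Y(R6) = 0.0001357+0.000j S between n1,n2
  Y(L2) = 0.000-0.2368j S between n0,n3
  I1: injects 0.0192 A into n3 (from n0)
  Y(C2) = 0.000+0.9867j S between n1,n3
  I2: injects 0.00133 A into n0 (from n3)
  Y(R7) = 0.04032+0.000j S between n2,n1
  Y(R8) = 0.0001923+0.000j S between n1,n2
  Y(R9) = 0.1577+0.000j S between n1,n2
  I3: injects 0.00663 A into n0 (from n2)
  I4: injects 0.0202 A into n2 (from n3)
  Y(L3) = 0.000-0.1961j S between n1,n2
  I5: injects 0.232 A into n0 (from n1)
  V1: constraint V(n1)−V(n2) = 7.74
Assemble and solve the 4×4 MNA system:
  V(n1)=0.3228-3.535j  V(n2)=-7.417-3.535j  V(n3)=-0.9386-1.007j
  i(V1)=-4.679+0.2967j

-0.0005256+0.001053j A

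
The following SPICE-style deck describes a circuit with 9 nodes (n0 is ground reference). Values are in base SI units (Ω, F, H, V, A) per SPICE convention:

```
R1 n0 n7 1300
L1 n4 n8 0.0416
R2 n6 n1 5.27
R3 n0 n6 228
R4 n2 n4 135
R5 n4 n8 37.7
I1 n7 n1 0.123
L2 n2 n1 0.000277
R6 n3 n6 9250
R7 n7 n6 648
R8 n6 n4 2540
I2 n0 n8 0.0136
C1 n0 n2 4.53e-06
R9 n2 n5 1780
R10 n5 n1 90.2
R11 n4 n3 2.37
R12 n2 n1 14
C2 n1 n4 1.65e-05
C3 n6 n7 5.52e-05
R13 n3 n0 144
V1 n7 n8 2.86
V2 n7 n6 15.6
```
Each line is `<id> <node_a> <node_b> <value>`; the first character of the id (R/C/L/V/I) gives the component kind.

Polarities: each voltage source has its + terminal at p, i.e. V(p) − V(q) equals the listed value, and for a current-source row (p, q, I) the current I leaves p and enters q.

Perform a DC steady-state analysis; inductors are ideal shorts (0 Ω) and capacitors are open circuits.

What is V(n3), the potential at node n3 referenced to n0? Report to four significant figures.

Element admittances at DC:
  Y(R1) = 0.0007692 S between n0,n7
  L1: short n4↔n8 (DC inductor)
  Y(R2) = 0.1898 S between n6,n1
  Y(R3) = 0.004386 S between n0,n6
  Y(R4) = 0.007407 S between n2,n4
  Y(R5) = 0.02653 S between n4,n8
  I1: injects 0.123 A into n1 (from n7)
  L2: short n2↔n1 (DC inductor)
  Y(R6) = 0.0001081 S between n3,n6
  Y(R7) = 0.001543 S between n7,n6
  Y(R8) = 0.0003937 S between n6,n4
  I2: injects 0.0136 A into n8 (from n0)
  Y(C1) = 0.000 S between n0,n2
  Y(R9) = 0.0005618 S between n2,n5
  Y(R10) = 0.01109 S between n5,n1
  Y(R11) = 0.4219 S between n4,n3
  Y(R12) = 0.07143 S between n2,n1
  Y(C2) = 0.000 S between n1,n4
  Y(C3) = 0.000 S between n6,n7
  Y(R13) = 0.006944 S between n3,n0
  V1: constraint V(n7)−V(n8) = 2.86
  V2: constraint V(n7)−V(n6) = 15.6
Assemble and solve the 12×12 MNA system:
  V(n1)=-6.023  V(n2)=-6.023  V(n3)=5.520  V(n4)=5.614  V(n5)=-6.023  V(n6)=-7.126  V(n7)=8.474  V(n8)=5.614
  i(L1)=-0.1309  i(L2)=0.08620  i(V1)=0.1173  i(V2)=-0.2709

5.520 V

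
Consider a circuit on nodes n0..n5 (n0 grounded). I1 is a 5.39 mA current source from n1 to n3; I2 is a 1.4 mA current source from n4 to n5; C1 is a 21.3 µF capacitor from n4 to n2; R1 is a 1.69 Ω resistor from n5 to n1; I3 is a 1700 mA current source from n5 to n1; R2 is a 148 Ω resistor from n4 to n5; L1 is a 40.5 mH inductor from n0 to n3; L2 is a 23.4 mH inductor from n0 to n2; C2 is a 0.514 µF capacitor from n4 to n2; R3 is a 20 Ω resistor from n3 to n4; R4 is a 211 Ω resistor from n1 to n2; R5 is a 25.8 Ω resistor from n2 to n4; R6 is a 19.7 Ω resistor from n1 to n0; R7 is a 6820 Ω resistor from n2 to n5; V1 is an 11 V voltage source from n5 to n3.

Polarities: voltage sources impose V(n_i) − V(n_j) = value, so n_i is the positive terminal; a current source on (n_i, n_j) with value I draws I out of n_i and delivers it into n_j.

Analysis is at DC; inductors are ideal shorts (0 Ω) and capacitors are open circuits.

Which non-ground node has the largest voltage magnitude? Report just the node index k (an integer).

Apply KCL at each of the 5 non-ground nodes and solve the resulting linear system.
Node n1: branches {I1, R1, I3, R4, R6} → V_1 = 12.68
Node n2: branches {C1, L2, C2, R4, R5, R7} → V_2 = 0.000
Node n3: branches {I1, L1, R3, V1} → V_3 = 0.000
Node n4: branches {I2, C1, R2, C2, R3, R5} → V_4 = 0.7635
Node n5: branches {I2, R1, I3, R2, R7, V1} → V_5 = 11.00
Source currents: i(L1)=0.7347, i(L2)=-0.09128, i(V1)=-0.7782

1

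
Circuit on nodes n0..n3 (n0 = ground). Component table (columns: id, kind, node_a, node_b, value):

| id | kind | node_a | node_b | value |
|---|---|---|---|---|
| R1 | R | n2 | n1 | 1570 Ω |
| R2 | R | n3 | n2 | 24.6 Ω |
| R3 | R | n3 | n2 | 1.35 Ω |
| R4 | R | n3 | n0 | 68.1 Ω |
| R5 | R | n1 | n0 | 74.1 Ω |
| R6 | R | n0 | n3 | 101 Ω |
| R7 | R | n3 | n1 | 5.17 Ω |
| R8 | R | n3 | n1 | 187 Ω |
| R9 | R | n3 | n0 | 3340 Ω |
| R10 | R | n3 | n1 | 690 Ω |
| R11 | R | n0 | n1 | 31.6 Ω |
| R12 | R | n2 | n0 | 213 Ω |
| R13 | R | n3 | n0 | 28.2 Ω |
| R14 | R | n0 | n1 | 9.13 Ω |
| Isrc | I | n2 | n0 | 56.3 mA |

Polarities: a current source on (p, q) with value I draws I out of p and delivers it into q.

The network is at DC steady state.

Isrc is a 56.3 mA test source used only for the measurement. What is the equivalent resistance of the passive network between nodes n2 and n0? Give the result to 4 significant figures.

R_eq = 7.750 Ω

Apply KCL at each of the 3 non-ground nodes and solve the resulting linear system.
Node n1: branches {R1, R5, R7, R8, R10, R11, R14} → V_1 = -0.2075
Node n2: branches {R1, R2, R3, R12, Isrc} → V_2 = -0.4364
Node n3: branches {R2, R3, R4, R6, R7, R8, R9, R10, R13} → V_3 = -0.3671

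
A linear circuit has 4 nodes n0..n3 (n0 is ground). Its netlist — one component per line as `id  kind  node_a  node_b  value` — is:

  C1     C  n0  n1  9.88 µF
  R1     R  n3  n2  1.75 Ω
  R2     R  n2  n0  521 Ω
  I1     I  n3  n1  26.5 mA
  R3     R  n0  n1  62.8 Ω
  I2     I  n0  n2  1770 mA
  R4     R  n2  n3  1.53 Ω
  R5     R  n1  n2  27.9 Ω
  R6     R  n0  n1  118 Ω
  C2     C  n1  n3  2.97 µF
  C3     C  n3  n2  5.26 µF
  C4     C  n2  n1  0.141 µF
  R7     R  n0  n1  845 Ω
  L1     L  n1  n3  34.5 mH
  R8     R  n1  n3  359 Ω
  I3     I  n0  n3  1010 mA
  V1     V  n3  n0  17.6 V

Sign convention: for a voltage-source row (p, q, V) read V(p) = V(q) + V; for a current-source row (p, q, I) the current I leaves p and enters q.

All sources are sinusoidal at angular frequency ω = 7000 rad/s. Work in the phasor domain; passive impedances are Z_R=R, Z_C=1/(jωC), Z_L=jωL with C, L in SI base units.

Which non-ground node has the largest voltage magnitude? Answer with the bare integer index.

2

Element admittances at ω=7000 rad/s:
  Y(C1) = 0.000+0.06916j S between n0,n1
  Y(R1) = 0.5714+0.000j S between n3,n2
  Y(R2) = 0.001919+0.000j S between n2,n0
  I1: injects 0.0265 A into n1 (from n3)
  Y(R3) = 0.01592+0.000j S between n0,n1
  I2: injects 1.77 A into n2 (from n0)
  Y(R4) = 0.6536+0.000j S between n2,n3
  Y(R5) = 0.03584+0.000j S between n1,n2
  Y(R6) = 0.008475+0.000j S between n0,n1
  Y(C2) = 0.000+0.02079j S between n1,n3
  Y(C3) = 0.000+0.03682j S between n3,n2
  Y(C4) = 0.000+0.0009870j S between n2,n1
  Y(R7) = 0.001183+0.000j S between n0,n1
  Y(L1) = 0.000-0.004141j S between n1,n3
  Y(R8) = 0.002786+0.000j S between n1,n3
  I3: injects 1.01 A into n3 (from n0)
  V1: constraint V(n3)−V(n0) = 17.6
Assemble and solve the 4×4 MNA system:
  V(n1)=6.379-3.856j  V(n2)=18.65-0.1498j  V(n3)=17.60+0.000j
  i(V1)=2.314-0.3422j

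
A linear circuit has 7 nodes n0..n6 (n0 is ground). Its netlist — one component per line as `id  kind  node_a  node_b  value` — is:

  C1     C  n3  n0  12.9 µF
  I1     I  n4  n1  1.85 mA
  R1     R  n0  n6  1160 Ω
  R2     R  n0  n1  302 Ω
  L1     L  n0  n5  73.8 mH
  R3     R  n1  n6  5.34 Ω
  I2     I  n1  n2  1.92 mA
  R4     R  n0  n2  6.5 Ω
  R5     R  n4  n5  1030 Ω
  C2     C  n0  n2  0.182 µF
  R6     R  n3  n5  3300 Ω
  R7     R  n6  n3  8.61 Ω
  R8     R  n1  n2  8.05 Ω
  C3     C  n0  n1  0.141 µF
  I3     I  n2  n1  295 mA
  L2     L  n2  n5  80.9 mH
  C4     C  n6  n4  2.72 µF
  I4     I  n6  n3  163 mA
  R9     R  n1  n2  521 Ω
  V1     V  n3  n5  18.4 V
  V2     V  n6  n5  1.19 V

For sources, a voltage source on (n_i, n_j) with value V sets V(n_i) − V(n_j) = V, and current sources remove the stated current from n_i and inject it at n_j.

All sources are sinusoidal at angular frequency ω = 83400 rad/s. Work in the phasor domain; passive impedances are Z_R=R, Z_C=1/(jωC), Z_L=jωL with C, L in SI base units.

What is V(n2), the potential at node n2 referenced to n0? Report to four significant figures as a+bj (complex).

-6.276+0.3507j V

Element admittances at ω=83400 rad/s:
  Y(C1) = 0.000+1.076j S between n3,n0
  I1: injects 0.00185 A into n1 (from n4)
  Y(R1) = 0.0008621+0.000j S between n0,n6
  Y(R2) = 0.003311+0.000j S between n0,n1
  Y(L1) = 0.000-0.0001625j S between n0,n5
  Y(R3) = 0.1873+0.000j S between n1,n6
  I2: injects 0.00192 A into n2 (from n1)
  Y(R4) = 0.1538+0.000j S between n0,n2
  Y(R5) = 0.0009709+0.000j S between n4,n5
  Y(C2) = 0.000+0.01518j S between n0,n2
  Y(R6) = 0.0003030+0.000j S between n3,n5
  Y(R7) = 0.1161+0.000j S between n6,n3
  Y(R8) = 0.1242+0.000j S between n1,n2
  Y(C3) = 0.000+0.01176j S between n0,n1
  I3: injects 0.295 A into n1 (from n2)
  Y(L2) = 0.000-0.0001482j S between n2,n5
  Y(C4) = 0.000+0.2268j S between n6,n4
  I4: injects 0.163 A into n3 (from n6)
  Y(R9) = 0.001919+0.000j S between n1,n2
  V1: constraint V(n3)−V(n5) = 18.4
  V2: constraint V(n6)−V(n5) = 1.19
Assemble and solve the 8×8 MNA system:
  V(n1)=-11.65+0.009148j  V(n2)=-6.276+0.3507j  V(n3)=0.1637-0.9521j  V(n4)=-17.05-0.9389j  V(n5)=-18.24-0.9521j  V(n6)=-17.05-0.9521j
  i(V1)=-2.866-0.1761j  i(V2)=2.859+0.1808j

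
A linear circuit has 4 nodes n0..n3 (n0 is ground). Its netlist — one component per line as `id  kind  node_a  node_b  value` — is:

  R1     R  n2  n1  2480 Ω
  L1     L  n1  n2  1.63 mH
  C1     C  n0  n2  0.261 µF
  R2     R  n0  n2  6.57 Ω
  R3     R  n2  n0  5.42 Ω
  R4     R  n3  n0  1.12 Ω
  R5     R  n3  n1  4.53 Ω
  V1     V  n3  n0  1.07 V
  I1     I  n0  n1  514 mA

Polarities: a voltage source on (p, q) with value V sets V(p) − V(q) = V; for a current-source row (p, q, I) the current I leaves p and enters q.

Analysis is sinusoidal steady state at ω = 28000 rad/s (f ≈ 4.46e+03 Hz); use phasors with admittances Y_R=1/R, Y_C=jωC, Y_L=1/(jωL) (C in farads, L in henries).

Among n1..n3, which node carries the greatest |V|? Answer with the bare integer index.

1

MNA unknowns: 3 node voltages V₁..V_3 plus 1 source current (V1)
R1: Y=0.0004032+0.000j on G[2,1]
L1: Y=0.000-0.02191j on G[1,2]
C1: Y=0.000+0.007308j on G[0,2]
R2: Y=0.1522+0.000j on G[0,2]
R3: Y=0.1845+0.000j on G[2,0]
R4: Y=0.8929+0.000j on G[3,0]
R5: Y=0.2208+0.000j on G[3,1]
V1: row V3−V0=1.07, i_V1 at 3,0
I1: z[0]−=0.514, z[1]+=0.514
solve → V1=3.339+0.3270j, V2=0.03456-0.2151j, V3=1.070+0.000j
aux → i_V1=-0.4546+0.07217j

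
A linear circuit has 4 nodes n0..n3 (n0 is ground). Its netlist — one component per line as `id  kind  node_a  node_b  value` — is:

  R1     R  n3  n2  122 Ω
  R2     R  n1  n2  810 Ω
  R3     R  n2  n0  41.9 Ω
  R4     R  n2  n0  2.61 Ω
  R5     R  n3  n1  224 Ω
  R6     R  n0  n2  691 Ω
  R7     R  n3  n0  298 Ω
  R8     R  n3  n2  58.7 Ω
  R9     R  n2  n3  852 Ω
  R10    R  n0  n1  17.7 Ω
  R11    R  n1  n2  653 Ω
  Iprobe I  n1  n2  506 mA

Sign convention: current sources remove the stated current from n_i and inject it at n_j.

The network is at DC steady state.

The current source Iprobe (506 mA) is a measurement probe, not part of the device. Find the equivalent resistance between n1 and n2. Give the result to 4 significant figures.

R_eq = 17.79 Ω

Element admittances at DC:
  Y(R1) = 0.008197 S between n3,n2
  Y(R2) = 0.001235 S between n1,n2
  Y(R3) = 0.02387 S between n2,n0
  Y(R4) = 0.3831 S between n2,n0
  Y(R5) = 0.004464 S between n3,n1
  Y(R6) = 0.001447 S between n0,n2
  Y(R7) = 0.003356 S between n3,n0
  Y(R8) = 0.01704 S between n3,n2
  Y(R9) = 0.001174 S between n2,n3
  Y(R10) = 0.05650 S between n0,n1
  Y(R11) = 0.001531 S between n1,n2
  Iprobe: injects 0.506 A into n2 (from n1)
Assemble and solve the 3×3 MNA system:
  V(n1)=-7.906  V(n2)=1.095  V(n3)=-0.1863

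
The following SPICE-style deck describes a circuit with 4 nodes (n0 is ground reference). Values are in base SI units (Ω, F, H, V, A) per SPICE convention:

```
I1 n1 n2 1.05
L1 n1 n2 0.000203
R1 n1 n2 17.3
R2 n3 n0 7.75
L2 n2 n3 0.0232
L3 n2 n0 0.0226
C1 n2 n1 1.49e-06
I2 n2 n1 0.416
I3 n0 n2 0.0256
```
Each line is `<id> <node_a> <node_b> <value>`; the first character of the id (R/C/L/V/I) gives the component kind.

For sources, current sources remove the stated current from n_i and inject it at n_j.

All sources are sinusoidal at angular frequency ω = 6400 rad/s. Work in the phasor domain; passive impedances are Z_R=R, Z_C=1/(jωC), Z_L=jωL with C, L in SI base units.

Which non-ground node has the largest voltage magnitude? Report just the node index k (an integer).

MNA unknowns: 3 node voltages V₁..V_3
I1: z[1]−=1.05, z[2]+=1.05
L1: Y=0.000-0.7697j on G[1,2]
R1: Y=0.05780+0.000j on G[1,2]
R2: Y=0.1290+0.000j on G[3,0]
L2: Y=0.000-0.006735j on G[2,3]
L3: Y=0.000-0.006914j on G[2,0]
C1: Y=0.000+0.009536j on G[2,1]
I2: z[2]−=0.416, z[1]+=0.416
I3: z[0]−=0.0256, z[2]+=0.0256
solve → V1=-0.01478+1.048j, V2=0.04828+1.877j, V3=0.09783+0.002587j

2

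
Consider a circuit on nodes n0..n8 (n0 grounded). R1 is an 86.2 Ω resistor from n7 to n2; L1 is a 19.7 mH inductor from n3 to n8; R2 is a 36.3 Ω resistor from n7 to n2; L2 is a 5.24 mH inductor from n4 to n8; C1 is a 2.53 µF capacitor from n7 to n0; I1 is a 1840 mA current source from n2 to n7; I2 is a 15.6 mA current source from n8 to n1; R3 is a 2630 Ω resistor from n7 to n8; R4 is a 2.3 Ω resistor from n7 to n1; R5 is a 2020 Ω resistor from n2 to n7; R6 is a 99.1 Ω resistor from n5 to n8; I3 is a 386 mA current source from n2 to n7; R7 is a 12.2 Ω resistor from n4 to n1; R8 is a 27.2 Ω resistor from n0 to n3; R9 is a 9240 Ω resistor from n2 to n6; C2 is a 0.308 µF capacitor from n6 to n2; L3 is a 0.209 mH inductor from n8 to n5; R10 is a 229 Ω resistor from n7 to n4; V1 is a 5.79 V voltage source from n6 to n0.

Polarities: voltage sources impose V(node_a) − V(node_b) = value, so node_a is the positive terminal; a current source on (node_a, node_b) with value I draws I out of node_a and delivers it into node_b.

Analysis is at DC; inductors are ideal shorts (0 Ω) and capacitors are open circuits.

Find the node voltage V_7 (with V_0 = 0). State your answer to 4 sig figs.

0.4486 V

MNA unknowns: 8 node voltages V₁..V_8 plus 4 source currents (L1, L2, L3, V1)
R1: Y=0.01160 on G[7,2]
L1: row V3−V8=0, i_L1 at 3,8
R2: Y=0.02755 on G[7,2]
L2: row V4−V8=0, i_L2 at 4,8
C1: Y=0.000 on G[7,0]
I1: z[2]−=1.84, z[7]+=1.84
I2: z[8]−=0.0156, z[1]+=0.0156
R3: Y=0.0003802 on G[7,8]
R4: Y=0.4348 on G[7,1]
R5: Y=0.0004950 on G[2,7]
R6: Y=0.01009 on G[5,8]
I3: z[2]−=0.386, z[7]+=0.386
R7: Y=0.08197 on G[4,1]
R8: Y=0.03676 on G[0,3]
R9: Y=0.0001082 on G[2,6]
C2: Y=0.000 on G[6,2]
L3: row V8−V5=0, i_L3 at 8,5
R10: Y=0.004367 on G[7,4]
V1: row V6−V0=5.79, i_V1 at 6,0
solve → V1=0.4363, V2=-55.53, V3=0.1805, V4=0.1805, V5=0.1805, V6=5.790, V7=0.4486, V8=0.1805
aux → i_L1=-0.006637, i_L2=0.02213, i_L3=0.000, i_V1=-0.006637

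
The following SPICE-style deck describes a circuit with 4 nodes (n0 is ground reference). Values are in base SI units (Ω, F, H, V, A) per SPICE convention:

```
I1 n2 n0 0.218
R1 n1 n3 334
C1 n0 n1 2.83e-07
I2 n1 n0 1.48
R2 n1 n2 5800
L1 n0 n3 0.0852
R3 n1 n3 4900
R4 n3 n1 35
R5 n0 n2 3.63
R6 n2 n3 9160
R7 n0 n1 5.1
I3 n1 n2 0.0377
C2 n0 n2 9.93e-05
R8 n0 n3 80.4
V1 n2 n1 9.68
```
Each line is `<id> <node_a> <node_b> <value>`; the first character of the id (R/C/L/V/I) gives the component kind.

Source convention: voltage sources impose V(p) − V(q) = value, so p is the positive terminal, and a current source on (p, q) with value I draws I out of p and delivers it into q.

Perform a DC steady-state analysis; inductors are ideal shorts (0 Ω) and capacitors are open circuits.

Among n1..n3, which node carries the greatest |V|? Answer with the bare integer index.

1

MNA unknowns: 3 node voltages V₁..V_3 plus 2 source currents (L1, V1)
I1: z[2]−=0.218, z[0]+=0.218
R1: Y=0.002994 on G[1,3]
C1: Y=0.000 on G[0,1]
I2: z[1]−=1.48, z[0]+=1.48
R2: Y=0.0001724 on G[1,2]
L1: row V0−V3=0, i_L1 at 0,3
R3: Y=0.0002041 on G[1,3]
R4: Y=0.02857 on G[3,1]
R5: Y=0.2755 on G[0,2]
R6: Y=0.0001092 on G[2,3]
R7: Y=0.1961 on G[0,1]
I3: z[1]−=0.0377, z[2]+=0.0377
C2: Y=0.000 on G[0,2]
R8: Y=0.01244 on G[0,3]
V1: row V2−V1=9.68, i_V1 at 2,1
solve → V1=-8.672, V2=1.008, V3=0.000
aux → i_L1=0.2754, i_V1=-0.4598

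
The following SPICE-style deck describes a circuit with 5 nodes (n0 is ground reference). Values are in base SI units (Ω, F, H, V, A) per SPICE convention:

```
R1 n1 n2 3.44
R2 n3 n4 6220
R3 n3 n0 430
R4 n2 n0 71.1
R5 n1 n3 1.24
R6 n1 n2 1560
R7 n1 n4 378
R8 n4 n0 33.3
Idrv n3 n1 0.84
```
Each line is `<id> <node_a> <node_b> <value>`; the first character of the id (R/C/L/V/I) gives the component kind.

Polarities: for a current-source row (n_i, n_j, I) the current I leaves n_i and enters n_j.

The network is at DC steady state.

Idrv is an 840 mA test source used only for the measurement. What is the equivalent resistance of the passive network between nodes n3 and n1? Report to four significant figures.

MNA unknowns: 4 node voltages V₁..V_4
R1: Y=0.2907 on G[1,2]
R2: Y=0.0001608 on G[3,4]
R3: Y=0.002326 on G[3,0]
R4: Y=0.01406 on G[2,0]
R5: Y=0.8065 on G[1,3]
R6: Y=0.0006410 on G[1,2]
R7: Y=0.002646 on G[1,4]
R8: Y=0.03003 on G[4,0]
Idrv: z[3]−=0.84, z[1]+=0.84
solve → V1=0.1403, V2=0.1338, V3=-0.8985, V4=0.006904

R_eq = 1.237 Ω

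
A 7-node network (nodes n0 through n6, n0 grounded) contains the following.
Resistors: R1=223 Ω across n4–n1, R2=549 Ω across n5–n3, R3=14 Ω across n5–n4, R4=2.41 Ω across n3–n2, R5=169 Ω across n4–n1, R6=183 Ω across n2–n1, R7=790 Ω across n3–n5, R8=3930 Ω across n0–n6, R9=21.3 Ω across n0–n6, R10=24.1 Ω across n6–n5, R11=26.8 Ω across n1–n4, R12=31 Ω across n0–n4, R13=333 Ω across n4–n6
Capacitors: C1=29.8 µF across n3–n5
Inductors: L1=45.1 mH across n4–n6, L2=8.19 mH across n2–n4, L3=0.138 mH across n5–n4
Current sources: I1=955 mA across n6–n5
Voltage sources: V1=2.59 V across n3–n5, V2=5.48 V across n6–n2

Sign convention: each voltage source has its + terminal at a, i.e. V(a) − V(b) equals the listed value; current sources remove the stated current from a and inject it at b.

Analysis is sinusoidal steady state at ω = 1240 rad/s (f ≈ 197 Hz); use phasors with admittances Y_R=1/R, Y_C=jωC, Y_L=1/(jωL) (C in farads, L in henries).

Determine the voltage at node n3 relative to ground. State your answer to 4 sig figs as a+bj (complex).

-0.3775-0.05814j V

Element admittances at ω=1240 rad/s:
  Y(R1) = 0.004484+0.000j S between n4,n1
  Y(C1) = 0.000+0.03695j S between n3,n5
  Y(L1) = 0.000-0.01788j S between n4,n6
  I1: injects 0.955 A into n5 (from n6)
  Y(R2) = 0.001821+0.000j S between n5,n3
  Y(R3) = 0.07143+0.000j S between n5,n4
  Y(L2) = 0.000-0.09847j S between n2,n4
  Y(R4) = 0.4149+0.000j S between n3,n2
  Y(R5) = 0.005917+0.000j S between n4,n1
  Y(R6) = 0.005464+0.000j S between n2,n1
  Y(R7) = 0.001266+0.000j S between n3,n5
  Y(R8) = 0.0002545+0.000j S between n0,n6
  Y(L3) = 0.000-5.844j S between n5,n4
  Y(R9) = 0.04695+0.000j S between n0,n6
  Y(R10) = 0.04149+0.000j S between n6,n5
  Y(R11) = 0.03731+0.000j S between n1,n4
  Y(R12) = 0.03226+0.000j S between n0,n4
  Y(R13) = 0.003003+0.000j S between n4,n6
  V1: constraint V(n3)−V(n5) = 2.59
  V2: constraint V(n6)−V(n2) = 5.48
Assemble and solve the 8×8 MNA system:
  V(n1)=-3.012-0.03180j  V(n2)=-3.457+0.02627j  V(n3)=-0.3775-0.05814j  V(n4)=-2.961-0.03845j  V(n5)=-2.968-0.05814j  V(n6)=2.023+0.02627j
  i(V1)=-1.286-0.06068j  i(V2)=-1.274+0.08418j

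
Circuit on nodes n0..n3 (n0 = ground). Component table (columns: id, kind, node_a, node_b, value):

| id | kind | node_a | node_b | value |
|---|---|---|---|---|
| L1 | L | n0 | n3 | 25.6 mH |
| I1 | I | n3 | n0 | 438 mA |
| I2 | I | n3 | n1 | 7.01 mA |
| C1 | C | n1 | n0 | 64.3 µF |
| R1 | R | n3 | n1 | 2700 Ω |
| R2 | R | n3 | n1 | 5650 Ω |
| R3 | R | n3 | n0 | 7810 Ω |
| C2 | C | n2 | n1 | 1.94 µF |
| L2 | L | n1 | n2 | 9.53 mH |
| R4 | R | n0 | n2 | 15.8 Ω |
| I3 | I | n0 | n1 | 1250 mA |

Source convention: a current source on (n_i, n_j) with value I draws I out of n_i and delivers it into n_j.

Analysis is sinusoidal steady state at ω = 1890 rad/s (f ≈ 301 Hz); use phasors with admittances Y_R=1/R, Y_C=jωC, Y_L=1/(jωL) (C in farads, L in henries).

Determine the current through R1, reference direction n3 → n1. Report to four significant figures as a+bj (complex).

-0.001452-0.003170j A

MNA unknowns: 3 node voltages V₁..V_3
L1: Y=0.000-0.02067j on G[0,3]
I1: z[3]−=0.438, z[0]+=0.438
I2: z[3]−=0.00701, z[1]+=0.00701
C1: Y=0.000+0.1215j on G[1,0]
R1: Y=0.0003704+0.000j on G[3,1]
R2: Y=0.0001770+0.000j on G[3,1]
R3: Y=0.0001280+0.000j on G[3,0]
C2: Y=0.000+0.003667j on G[2,1]
L2: Y=0.000-0.05552j on G[1,2]
R4: Y=0.06329+0.000j on G[0,2]
I3: z[0]−=1.25, z[1]+=1.25
solve → V1=3.562-12.87j, V2=-4.876-6.913j, V3=-0.3594-21.43j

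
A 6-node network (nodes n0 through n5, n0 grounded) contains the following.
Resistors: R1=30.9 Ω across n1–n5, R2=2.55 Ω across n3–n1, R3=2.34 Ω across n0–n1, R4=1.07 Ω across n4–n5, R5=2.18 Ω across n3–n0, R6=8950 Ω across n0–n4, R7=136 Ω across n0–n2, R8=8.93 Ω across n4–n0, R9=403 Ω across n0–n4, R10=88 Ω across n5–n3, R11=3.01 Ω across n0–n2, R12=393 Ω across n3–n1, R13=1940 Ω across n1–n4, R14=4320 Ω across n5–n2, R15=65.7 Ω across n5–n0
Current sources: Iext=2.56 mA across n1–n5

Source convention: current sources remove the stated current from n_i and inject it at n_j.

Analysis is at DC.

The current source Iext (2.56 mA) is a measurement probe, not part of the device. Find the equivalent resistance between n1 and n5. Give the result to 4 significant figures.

Apply KCL at each of the 5 non-ground nodes and solve the resulting linear system.
Node n1: branches {R1, R2, R3, R12, R13, Iext} → V_1 = -0.002940
Node n2: branches {R7, R11, R14} → V_2 = 1.033e-05
Node n3: branches {R2, R5, R10, R12} → V_3 = -0.001143
Node n4: branches {R4, R6, R8, R9, R13} → V_4 = 0.01350
Node n5: branches {R1, R4, R10, R14, R15, Iext} → V_5 = 0.01516

R_eq = 7.070 Ω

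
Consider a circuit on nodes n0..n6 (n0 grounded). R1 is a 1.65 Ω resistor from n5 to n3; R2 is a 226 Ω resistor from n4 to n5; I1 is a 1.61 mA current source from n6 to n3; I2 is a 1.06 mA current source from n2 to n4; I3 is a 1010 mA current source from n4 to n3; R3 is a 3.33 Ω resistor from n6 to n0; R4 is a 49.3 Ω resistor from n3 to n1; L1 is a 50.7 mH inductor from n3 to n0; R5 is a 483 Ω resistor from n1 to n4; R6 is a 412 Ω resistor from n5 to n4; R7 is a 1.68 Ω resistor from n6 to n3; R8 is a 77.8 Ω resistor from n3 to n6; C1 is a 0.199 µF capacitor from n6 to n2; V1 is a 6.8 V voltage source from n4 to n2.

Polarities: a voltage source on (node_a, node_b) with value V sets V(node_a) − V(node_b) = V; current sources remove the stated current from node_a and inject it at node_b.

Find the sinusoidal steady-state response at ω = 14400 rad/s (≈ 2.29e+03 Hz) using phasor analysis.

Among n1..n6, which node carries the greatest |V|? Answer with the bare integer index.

2

Apply KCL at each of the 6 non-ground nodes and solve the resulting linear system.
Node n1: branches {R4, R5} → V_1 = -9.491+3.928j
Node n2: branches {I2, C1, V1} → V_2 = -111.0+37.28j
Node n3: branches {R1, I1, I3, R4, L1, R7, R8} → V_3 = 0.1747+0.5242j
Node n4: branches {R2, I2, I3, R5, R6, V1} → V_4 = -104.2+37.28j
Node n5: branches {R1, R2, R6} → V_5 = -0.9920+0.9351j
Node n6: branches {I1, R3, R7, R8, C1} → V_6 = -0.002391+0.0007970j
Source currents: i(V1)=-0.1058-0.3180j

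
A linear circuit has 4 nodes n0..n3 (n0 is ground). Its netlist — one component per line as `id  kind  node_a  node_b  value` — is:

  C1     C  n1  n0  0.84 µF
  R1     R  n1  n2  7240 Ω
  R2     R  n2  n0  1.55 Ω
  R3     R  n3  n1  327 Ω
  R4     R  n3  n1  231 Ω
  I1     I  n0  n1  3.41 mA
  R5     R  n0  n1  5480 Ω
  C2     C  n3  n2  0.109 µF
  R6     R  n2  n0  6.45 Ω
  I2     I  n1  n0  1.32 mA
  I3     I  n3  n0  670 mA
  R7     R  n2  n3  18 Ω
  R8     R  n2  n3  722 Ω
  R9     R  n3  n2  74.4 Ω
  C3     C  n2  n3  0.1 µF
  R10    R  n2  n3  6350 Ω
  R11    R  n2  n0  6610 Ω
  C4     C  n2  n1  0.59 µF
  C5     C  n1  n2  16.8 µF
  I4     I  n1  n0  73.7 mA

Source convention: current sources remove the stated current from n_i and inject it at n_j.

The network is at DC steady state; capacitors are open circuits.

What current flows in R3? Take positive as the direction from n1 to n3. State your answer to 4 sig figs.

-0.02702 A

Apply KCL at each of the 3 non-ground nodes and solve the resulting linear system.
Node n1: branches {C1, R1, R3, R4, I1, R5, I2, C4, C5, I4} → V_1 = -20.18
Node n2: branches {R1, R2, C2, R6, R7, R8, R9, C3, R10, R11, C4, C5} → V_2 = -0.9220
Node n3: branches {R3, R4, C2, I3, R7, R8, R9, C3, R10} → V_3 = -11.35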